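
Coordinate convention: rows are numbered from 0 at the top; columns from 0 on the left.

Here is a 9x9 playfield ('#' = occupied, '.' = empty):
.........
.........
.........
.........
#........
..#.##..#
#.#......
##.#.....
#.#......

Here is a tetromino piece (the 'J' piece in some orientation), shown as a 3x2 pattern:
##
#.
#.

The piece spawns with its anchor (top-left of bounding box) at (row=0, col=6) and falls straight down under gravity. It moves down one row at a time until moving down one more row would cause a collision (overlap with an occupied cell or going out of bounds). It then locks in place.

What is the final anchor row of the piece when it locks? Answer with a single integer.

Spawn at (row=0, col=6). Try each row:
  row 0: fits
  row 1: fits
  row 2: fits
  row 3: fits
  row 4: fits
  row 5: fits
  row 6: fits
  row 7: blocked -> lock at row 6

Answer: 6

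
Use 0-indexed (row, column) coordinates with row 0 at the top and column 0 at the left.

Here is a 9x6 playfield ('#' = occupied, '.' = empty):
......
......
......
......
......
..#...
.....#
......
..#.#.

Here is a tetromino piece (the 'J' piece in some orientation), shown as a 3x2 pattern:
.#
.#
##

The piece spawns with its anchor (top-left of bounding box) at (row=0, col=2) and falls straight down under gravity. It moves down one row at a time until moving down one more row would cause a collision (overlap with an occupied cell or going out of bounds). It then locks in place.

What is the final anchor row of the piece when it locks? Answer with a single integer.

Answer: 2

Derivation:
Spawn at (row=0, col=2). Try each row:
  row 0: fits
  row 1: fits
  row 2: fits
  row 3: blocked -> lock at row 2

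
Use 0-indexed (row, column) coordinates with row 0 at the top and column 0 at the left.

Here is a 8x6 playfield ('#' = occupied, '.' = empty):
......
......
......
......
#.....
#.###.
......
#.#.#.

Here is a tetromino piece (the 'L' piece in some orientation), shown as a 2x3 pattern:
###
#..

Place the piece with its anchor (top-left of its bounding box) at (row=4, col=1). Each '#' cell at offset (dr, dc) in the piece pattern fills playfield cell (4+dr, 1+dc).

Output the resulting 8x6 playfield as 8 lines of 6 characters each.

Fill (4+0,1+0) = (4,1)
Fill (4+0,1+1) = (4,2)
Fill (4+0,1+2) = (4,3)
Fill (4+1,1+0) = (5,1)

Answer: ......
......
......
......
####..
#####.
......
#.#.#.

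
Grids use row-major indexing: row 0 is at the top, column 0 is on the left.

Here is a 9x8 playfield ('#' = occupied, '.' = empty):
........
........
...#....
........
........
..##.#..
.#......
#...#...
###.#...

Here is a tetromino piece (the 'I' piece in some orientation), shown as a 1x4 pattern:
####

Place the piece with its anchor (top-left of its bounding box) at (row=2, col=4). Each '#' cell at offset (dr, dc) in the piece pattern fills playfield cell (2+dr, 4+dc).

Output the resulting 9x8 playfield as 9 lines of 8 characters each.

Answer: ........
........
...#####
........
........
..##.#..
.#......
#...#...
###.#...

Derivation:
Fill (2+0,4+0) = (2,4)
Fill (2+0,4+1) = (2,5)
Fill (2+0,4+2) = (2,6)
Fill (2+0,4+3) = (2,7)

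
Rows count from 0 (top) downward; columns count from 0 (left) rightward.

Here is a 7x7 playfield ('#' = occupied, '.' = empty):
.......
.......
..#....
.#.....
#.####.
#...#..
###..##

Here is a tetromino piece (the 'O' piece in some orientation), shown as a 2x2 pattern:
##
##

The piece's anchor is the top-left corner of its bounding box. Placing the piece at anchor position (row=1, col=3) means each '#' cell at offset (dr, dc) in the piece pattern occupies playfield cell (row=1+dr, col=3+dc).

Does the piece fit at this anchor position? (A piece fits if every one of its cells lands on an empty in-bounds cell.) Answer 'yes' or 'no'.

Check each piece cell at anchor (1, 3):
  offset (0,0) -> (1,3): empty -> OK
  offset (0,1) -> (1,4): empty -> OK
  offset (1,0) -> (2,3): empty -> OK
  offset (1,1) -> (2,4): empty -> OK
All cells valid: yes

Answer: yes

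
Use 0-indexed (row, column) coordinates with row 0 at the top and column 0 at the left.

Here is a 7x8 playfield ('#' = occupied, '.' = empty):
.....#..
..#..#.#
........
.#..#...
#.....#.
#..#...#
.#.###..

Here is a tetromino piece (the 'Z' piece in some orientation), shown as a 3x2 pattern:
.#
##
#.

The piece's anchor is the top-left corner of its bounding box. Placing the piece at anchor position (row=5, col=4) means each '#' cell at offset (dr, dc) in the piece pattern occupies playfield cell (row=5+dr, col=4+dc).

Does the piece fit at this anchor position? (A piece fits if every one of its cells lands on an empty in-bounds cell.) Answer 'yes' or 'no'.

Answer: no

Derivation:
Check each piece cell at anchor (5, 4):
  offset (0,1) -> (5,5): empty -> OK
  offset (1,0) -> (6,4): occupied ('#') -> FAIL
  offset (1,1) -> (6,5): occupied ('#') -> FAIL
  offset (2,0) -> (7,4): out of bounds -> FAIL
All cells valid: no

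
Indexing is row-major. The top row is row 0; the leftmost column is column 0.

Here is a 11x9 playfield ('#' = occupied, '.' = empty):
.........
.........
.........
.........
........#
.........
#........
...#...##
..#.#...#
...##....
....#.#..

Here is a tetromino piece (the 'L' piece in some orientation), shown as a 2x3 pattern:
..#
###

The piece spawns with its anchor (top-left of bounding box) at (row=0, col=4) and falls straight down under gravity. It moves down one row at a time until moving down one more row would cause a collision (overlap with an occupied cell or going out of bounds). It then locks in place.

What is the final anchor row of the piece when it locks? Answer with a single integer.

Spawn at (row=0, col=4). Try each row:
  row 0: fits
  row 1: fits
  row 2: fits
  row 3: fits
  row 4: fits
  row 5: fits
  row 6: fits
  row 7: blocked -> lock at row 6

Answer: 6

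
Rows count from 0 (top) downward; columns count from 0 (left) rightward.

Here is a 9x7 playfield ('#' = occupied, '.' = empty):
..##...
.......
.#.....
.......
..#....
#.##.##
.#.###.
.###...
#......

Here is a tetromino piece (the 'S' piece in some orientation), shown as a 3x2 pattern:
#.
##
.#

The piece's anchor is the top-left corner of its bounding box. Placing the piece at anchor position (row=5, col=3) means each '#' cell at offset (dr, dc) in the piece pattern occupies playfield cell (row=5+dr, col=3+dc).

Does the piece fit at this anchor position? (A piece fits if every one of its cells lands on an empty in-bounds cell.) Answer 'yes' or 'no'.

Answer: no

Derivation:
Check each piece cell at anchor (5, 3):
  offset (0,0) -> (5,3): occupied ('#') -> FAIL
  offset (1,0) -> (6,3): occupied ('#') -> FAIL
  offset (1,1) -> (6,4): occupied ('#') -> FAIL
  offset (2,1) -> (7,4): empty -> OK
All cells valid: no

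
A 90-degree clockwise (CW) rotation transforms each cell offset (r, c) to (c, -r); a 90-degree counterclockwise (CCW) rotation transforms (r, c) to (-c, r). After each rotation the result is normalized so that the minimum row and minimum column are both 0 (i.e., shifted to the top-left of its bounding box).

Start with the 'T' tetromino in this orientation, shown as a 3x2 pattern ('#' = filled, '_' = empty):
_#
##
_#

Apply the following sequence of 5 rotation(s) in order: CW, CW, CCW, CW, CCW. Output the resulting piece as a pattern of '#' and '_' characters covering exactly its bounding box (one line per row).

Start:
_#
##
_#
After rotation 1 (CW):
_#_
###
After rotation 2 (CW):
#_
##
#_
After rotation 3 (CCW):
_#_
###
After rotation 4 (CW):
#_
##
#_
After rotation 5 (CCW):
_#_
###

Answer: _#_
###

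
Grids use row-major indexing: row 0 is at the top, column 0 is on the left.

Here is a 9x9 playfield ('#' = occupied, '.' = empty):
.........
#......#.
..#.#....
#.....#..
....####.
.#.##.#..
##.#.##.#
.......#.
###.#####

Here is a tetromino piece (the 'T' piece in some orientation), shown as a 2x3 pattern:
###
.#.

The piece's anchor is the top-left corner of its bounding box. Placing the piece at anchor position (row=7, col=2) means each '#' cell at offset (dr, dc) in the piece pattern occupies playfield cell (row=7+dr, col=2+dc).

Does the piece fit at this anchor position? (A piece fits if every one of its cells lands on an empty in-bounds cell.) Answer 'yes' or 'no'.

Answer: yes

Derivation:
Check each piece cell at anchor (7, 2):
  offset (0,0) -> (7,2): empty -> OK
  offset (0,1) -> (7,3): empty -> OK
  offset (0,2) -> (7,4): empty -> OK
  offset (1,1) -> (8,3): empty -> OK
All cells valid: yes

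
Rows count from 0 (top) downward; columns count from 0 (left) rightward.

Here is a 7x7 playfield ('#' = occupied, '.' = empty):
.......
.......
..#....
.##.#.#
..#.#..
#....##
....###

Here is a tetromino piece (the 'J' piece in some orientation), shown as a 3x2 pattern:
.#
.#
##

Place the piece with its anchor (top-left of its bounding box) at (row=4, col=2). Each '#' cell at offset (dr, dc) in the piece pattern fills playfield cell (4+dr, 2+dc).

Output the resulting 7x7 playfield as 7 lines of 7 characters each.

Fill (4+0,2+1) = (4,3)
Fill (4+1,2+1) = (5,3)
Fill (4+2,2+0) = (6,2)
Fill (4+2,2+1) = (6,3)

Answer: .......
.......
..#....
.##.#.#
..###..
#..#.##
..#####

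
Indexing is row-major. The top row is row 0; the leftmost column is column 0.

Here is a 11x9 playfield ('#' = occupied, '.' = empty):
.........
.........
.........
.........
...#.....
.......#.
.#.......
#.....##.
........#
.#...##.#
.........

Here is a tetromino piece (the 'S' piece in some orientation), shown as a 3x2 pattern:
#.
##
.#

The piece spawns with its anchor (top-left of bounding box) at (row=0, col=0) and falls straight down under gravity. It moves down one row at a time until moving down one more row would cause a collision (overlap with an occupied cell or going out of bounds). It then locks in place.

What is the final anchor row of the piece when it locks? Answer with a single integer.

Spawn at (row=0, col=0). Try each row:
  row 0: fits
  row 1: fits
  row 2: fits
  row 3: fits
  row 4: blocked -> lock at row 3

Answer: 3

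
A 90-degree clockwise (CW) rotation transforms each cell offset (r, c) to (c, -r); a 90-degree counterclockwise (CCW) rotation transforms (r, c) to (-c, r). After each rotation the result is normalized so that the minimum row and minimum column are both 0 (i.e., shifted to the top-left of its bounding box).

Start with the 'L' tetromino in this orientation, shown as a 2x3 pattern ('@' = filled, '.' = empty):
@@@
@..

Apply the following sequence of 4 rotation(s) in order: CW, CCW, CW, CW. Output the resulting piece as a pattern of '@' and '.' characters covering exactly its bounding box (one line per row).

Start:
@@@
@..
After rotation 1 (CW):
@@
.@
.@
After rotation 2 (CCW):
@@@
@..
After rotation 3 (CW):
@@
.@
.@
After rotation 4 (CW):
..@
@@@

Answer: ..@
@@@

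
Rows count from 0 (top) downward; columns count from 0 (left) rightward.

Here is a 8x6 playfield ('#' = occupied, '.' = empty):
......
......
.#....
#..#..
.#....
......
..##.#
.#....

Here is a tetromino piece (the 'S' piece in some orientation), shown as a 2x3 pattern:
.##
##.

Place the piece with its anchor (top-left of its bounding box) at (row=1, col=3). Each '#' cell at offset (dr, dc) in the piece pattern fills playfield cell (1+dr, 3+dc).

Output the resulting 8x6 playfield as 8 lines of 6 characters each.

Answer: ......
....##
.#.##.
#..#..
.#....
......
..##.#
.#....

Derivation:
Fill (1+0,3+1) = (1,4)
Fill (1+0,3+2) = (1,5)
Fill (1+1,3+0) = (2,3)
Fill (1+1,3+1) = (2,4)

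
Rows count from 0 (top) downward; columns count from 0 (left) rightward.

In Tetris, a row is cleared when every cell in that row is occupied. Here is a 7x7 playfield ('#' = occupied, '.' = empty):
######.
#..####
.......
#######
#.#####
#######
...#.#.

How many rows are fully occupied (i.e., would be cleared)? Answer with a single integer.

Answer: 2

Derivation:
Check each row:
  row 0: 1 empty cell -> not full
  row 1: 2 empty cells -> not full
  row 2: 7 empty cells -> not full
  row 3: 0 empty cells -> FULL (clear)
  row 4: 1 empty cell -> not full
  row 5: 0 empty cells -> FULL (clear)
  row 6: 5 empty cells -> not full
Total rows cleared: 2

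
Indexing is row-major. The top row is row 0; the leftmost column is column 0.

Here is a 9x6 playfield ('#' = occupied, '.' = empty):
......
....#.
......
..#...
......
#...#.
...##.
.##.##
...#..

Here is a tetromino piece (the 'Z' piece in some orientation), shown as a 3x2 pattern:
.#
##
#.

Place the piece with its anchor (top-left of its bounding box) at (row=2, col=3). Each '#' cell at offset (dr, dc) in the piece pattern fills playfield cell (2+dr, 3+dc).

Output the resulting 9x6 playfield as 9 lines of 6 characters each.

Fill (2+0,3+1) = (2,4)
Fill (2+1,3+0) = (3,3)
Fill (2+1,3+1) = (3,4)
Fill (2+2,3+0) = (4,3)

Answer: ......
....#.
....#.
..###.
...#..
#...#.
...##.
.##.##
...#..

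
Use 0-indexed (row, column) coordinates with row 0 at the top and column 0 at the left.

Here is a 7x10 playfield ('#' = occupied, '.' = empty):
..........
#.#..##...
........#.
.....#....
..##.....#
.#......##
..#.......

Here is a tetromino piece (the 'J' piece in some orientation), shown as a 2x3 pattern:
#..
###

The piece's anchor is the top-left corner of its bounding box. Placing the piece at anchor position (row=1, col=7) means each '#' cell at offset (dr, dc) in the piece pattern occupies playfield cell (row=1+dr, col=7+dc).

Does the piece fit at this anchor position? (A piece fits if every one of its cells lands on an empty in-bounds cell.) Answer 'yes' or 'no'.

Answer: no

Derivation:
Check each piece cell at anchor (1, 7):
  offset (0,0) -> (1,7): empty -> OK
  offset (1,0) -> (2,7): empty -> OK
  offset (1,1) -> (2,8): occupied ('#') -> FAIL
  offset (1,2) -> (2,9): empty -> OK
All cells valid: no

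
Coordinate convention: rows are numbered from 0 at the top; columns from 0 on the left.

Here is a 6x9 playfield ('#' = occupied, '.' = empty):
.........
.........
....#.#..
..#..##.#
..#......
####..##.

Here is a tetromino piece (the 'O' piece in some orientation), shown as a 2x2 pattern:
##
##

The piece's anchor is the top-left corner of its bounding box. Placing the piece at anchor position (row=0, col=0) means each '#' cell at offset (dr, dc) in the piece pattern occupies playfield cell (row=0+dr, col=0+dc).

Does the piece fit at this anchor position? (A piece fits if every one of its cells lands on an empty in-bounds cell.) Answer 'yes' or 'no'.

Check each piece cell at anchor (0, 0):
  offset (0,0) -> (0,0): empty -> OK
  offset (0,1) -> (0,1): empty -> OK
  offset (1,0) -> (1,0): empty -> OK
  offset (1,1) -> (1,1): empty -> OK
All cells valid: yes

Answer: yes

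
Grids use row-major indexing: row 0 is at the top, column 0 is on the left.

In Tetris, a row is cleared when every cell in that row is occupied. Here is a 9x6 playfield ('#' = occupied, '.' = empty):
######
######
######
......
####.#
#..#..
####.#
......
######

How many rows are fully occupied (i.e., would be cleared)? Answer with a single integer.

Answer: 4

Derivation:
Check each row:
  row 0: 0 empty cells -> FULL (clear)
  row 1: 0 empty cells -> FULL (clear)
  row 2: 0 empty cells -> FULL (clear)
  row 3: 6 empty cells -> not full
  row 4: 1 empty cell -> not full
  row 5: 4 empty cells -> not full
  row 6: 1 empty cell -> not full
  row 7: 6 empty cells -> not full
  row 8: 0 empty cells -> FULL (clear)
Total rows cleared: 4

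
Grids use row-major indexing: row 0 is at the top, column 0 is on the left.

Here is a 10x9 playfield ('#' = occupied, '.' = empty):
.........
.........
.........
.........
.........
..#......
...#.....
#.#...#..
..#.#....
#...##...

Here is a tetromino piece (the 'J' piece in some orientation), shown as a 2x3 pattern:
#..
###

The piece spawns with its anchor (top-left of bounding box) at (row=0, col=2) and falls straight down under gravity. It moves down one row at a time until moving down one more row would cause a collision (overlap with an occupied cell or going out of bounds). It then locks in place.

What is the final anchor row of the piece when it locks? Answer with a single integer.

Answer: 3

Derivation:
Spawn at (row=0, col=2). Try each row:
  row 0: fits
  row 1: fits
  row 2: fits
  row 3: fits
  row 4: blocked -> lock at row 3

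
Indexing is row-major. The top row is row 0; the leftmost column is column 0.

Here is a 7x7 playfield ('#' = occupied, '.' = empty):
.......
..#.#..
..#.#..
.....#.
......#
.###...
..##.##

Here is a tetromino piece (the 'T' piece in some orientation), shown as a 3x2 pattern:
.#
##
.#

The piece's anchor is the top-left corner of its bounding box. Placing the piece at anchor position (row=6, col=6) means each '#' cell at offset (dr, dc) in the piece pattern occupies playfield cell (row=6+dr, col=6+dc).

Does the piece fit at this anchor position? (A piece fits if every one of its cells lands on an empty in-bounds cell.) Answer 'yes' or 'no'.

Answer: no

Derivation:
Check each piece cell at anchor (6, 6):
  offset (0,1) -> (6,7): out of bounds -> FAIL
  offset (1,0) -> (7,6): out of bounds -> FAIL
  offset (1,1) -> (7,7): out of bounds -> FAIL
  offset (2,1) -> (8,7): out of bounds -> FAIL
All cells valid: no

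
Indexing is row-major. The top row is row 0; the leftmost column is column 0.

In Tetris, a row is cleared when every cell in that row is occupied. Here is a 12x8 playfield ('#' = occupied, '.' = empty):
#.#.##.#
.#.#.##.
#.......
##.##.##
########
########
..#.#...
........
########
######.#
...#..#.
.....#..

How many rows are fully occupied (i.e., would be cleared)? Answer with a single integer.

Check each row:
  row 0: 3 empty cells -> not full
  row 1: 4 empty cells -> not full
  row 2: 7 empty cells -> not full
  row 3: 2 empty cells -> not full
  row 4: 0 empty cells -> FULL (clear)
  row 5: 0 empty cells -> FULL (clear)
  row 6: 6 empty cells -> not full
  row 7: 8 empty cells -> not full
  row 8: 0 empty cells -> FULL (clear)
  row 9: 1 empty cell -> not full
  row 10: 6 empty cells -> not full
  row 11: 7 empty cells -> not full
Total rows cleared: 3

Answer: 3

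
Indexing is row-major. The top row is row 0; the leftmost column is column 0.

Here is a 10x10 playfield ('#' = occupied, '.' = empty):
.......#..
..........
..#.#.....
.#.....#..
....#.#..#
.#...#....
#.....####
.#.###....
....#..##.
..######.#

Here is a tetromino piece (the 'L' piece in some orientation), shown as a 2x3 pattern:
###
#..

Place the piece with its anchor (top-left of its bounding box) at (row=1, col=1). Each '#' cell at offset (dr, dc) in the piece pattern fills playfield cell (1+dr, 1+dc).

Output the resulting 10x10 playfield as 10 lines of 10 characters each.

Answer: .......#..
.###......
.##.#.....
.#.....#..
....#.#..#
.#...#....
#.....####
.#.###....
....#..##.
..######.#

Derivation:
Fill (1+0,1+0) = (1,1)
Fill (1+0,1+1) = (1,2)
Fill (1+0,1+2) = (1,3)
Fill (1+1,1+0) = (2,1)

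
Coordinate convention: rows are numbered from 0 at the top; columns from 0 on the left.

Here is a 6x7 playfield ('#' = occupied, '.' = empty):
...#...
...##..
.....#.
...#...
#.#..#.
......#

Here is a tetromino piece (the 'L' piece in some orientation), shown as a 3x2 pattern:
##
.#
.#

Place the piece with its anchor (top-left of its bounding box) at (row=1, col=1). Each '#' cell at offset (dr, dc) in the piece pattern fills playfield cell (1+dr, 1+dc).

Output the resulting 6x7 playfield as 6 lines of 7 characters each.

Fill (1+0,1+0) = (1,1)
Fill (1+0,1+1) = (1,2)
Fill (1+1,1+1) = (2,2)
Fill (1+2,1+1) = (3,2)

Answer: ...#...
.####..
..#..#.
..##...
#.#..#.
......#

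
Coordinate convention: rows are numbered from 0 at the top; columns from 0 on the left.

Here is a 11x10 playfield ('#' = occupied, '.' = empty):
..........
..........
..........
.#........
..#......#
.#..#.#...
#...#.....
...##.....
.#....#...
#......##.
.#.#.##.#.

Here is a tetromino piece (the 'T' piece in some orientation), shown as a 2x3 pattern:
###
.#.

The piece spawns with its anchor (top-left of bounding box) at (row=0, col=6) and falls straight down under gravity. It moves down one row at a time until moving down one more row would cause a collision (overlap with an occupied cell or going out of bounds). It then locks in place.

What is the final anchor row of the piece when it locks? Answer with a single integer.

Answer: 4

Derivation:
Spawn at (row=0, col=6). Try each row:
  row 0: fits
  row 1: fits
  row 2: fits
  row 3: fits
  row 4: fits
  row 5: blocked -> lock at row 4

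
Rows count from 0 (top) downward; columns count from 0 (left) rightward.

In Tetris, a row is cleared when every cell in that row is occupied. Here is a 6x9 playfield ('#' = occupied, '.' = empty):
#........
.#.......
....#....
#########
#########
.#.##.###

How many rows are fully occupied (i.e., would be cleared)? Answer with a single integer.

Answer: 2

Derivation:
Check each row:
  row 0: 8 empty cells -> not full
  row 1: 8 empty cells -> not full
  row 2: 8 empty cells -> not full
  row 3: 0 empty cells -> FULL (clear)
  row 4: 0 empty cells -> FULL (clear)
  row 5: 3 empty cells -> not full
Total rows cleared: 2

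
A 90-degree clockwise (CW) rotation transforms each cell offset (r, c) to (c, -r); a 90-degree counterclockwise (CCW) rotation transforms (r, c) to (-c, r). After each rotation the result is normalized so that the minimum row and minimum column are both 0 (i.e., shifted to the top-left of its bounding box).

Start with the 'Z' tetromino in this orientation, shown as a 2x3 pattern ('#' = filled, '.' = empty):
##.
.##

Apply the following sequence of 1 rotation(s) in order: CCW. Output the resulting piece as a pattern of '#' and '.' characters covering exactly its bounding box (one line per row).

Start:
##.
.##
After rotation 1 (CCW):
.#
##
#.

Answer: .#
##
#.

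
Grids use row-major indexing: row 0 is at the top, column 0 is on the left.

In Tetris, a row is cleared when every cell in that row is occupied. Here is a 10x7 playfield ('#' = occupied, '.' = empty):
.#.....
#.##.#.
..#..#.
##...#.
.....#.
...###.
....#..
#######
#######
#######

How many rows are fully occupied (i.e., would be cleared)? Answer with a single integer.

Answer: 3

Derivation:
Check each row:
  row 0: 6 empty cells -> not full
  row 1: 3 empty cells -> not full
  row 2: 5 empty cells -> not full
  row 3: 4 empty cells -> not full
  row 4: 6 empty cells -> not full
  row 5: 4 empty cells -> not full
  row 6: 6 empty cells -> not full
  row 7: 0 empty cells -> FULL (clear)
  row 8: 0 empty cells -> FULL (clear)
  row 9: 0 empty cells -> FULL (clear)
Total rows cleared: 3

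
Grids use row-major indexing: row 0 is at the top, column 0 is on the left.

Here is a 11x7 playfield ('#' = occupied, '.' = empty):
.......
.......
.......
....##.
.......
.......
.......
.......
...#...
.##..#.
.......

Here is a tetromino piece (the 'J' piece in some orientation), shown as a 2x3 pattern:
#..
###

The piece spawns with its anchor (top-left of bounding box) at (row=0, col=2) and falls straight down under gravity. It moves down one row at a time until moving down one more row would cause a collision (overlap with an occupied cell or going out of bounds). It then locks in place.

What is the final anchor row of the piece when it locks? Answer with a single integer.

Answer: 1

Derivation:
Spawn at (row=0, col=2). Try each row:
  row 0: fits
  row 1: fits
  row 2: blocked -> lock at row 1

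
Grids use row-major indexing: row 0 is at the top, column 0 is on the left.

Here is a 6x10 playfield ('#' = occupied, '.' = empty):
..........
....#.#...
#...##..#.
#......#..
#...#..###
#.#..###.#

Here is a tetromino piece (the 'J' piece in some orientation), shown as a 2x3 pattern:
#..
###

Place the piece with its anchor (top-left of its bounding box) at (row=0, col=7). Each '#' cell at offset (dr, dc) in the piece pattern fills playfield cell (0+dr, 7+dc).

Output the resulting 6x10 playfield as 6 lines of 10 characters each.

Fill (0+0,7+0) = (0,7)
Fill (0+1,7+0) = (1,7)
Fill (0+1,7+1) = (1,8)
Fill (0+1,7+2) = (1,9)

Answer: .......#..
....#.####
#...##..#.
#......#..
#...#..###
#.#..###.#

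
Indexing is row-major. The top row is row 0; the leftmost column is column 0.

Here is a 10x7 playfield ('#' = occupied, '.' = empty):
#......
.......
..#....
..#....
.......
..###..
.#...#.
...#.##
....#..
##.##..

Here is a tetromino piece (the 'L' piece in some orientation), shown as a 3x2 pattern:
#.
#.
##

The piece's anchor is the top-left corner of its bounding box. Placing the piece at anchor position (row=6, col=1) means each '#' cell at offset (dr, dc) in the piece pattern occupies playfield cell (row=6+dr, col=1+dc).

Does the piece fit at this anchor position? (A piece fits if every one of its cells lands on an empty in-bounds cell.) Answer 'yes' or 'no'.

Answer: no

Derivation:
Check each piece cell at anchor (6, 1):
  offset (0,0) -> (6,1): occupied ('#') -> FAIL
  offset (1,0) -> (7,1): empty -> OK
  offset (2,0) -> (8,1): empty -> OK
  offset (2,1) -> (8,2): empty -> OK
All cells valid: no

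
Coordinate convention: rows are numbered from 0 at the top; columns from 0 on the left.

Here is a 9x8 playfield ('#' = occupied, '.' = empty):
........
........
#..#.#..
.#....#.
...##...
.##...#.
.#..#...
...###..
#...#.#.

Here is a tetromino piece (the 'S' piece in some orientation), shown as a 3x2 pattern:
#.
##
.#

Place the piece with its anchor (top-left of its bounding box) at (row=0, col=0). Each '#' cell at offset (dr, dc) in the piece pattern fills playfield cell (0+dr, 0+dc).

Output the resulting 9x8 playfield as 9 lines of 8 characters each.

Answer: #.......
##......
##.#.#..
.#....#.
...##...
.##...#.
.#..#...
...###..
#...#.#.

Derivation:
Fill (0+0,0+0) = (0,0)
Fill (0+1,0+0) = (1,0)
Fill (0+1,0+1) = (1,1)
Fill (0+2,0+1) = (2,1)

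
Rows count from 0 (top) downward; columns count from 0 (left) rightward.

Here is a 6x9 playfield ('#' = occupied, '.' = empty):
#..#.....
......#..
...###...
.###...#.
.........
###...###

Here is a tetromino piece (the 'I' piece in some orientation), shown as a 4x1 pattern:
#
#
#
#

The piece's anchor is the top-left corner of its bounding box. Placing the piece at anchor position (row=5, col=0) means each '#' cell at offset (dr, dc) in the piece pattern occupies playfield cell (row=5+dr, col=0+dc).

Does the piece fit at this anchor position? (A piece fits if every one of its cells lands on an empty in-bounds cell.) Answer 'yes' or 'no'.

Answer: no

Derivation:
Check each piece cell at anchor (5, 0):
  offset (0,0) -> (5,0): occupied ('#') -> FAIL
  offset (1,0) -> (6,0): out of bounds -> FAIL
  offset (2,0) -> (7,0): out of bounds -> FAIL
  offset (3,0) -> (8,0): out of bounds -> FAIL
All cells valid: no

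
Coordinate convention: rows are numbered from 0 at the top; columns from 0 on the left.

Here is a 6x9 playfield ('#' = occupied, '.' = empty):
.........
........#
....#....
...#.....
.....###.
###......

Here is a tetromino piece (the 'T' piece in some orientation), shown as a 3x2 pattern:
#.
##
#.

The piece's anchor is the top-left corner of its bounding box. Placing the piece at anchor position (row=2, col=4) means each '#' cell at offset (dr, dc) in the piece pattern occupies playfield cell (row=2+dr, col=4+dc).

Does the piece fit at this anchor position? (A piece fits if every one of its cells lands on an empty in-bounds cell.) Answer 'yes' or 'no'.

Check each piece cell at anchor (2, 4):
  offset (0,0) -> (2,4): occupied ('#') -> FAIL
  offset (1,0) -> (3,4): empty -> OK
  offset (1,1) -> (3,5): empty -> OK
  offset (2,0) -> (4,4): empty -> OK
All cells valid: no

Answer: no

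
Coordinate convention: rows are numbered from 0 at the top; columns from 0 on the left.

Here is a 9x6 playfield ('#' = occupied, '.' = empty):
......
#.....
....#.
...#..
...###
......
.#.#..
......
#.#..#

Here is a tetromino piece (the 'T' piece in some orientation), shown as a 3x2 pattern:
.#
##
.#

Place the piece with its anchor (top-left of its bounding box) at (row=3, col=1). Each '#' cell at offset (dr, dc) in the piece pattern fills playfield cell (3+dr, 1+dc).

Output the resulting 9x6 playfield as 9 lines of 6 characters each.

Fill (3+0,1+1) = (3,2)
Fill (3+1,1+0) = (4,1)
Fill (3+1,1+1) = (4,2)
Fill (3+2,1+1) = (5,2)

Answer: ......
#.....
....#.
..##..
.#####
..#...
.#.#..
......
#.#..#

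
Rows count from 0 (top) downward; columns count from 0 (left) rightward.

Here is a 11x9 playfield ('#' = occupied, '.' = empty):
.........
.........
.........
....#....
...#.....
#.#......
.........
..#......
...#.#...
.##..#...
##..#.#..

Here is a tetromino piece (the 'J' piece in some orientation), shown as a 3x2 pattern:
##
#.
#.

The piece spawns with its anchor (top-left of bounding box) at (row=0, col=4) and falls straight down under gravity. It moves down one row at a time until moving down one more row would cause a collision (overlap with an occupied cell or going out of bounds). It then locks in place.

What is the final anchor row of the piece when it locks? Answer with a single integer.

Answer: 0

Derivation:
Spawn at (row=0, col=4). Try each row:
  row 0: fits
  row 1: blocked -> lock at row 0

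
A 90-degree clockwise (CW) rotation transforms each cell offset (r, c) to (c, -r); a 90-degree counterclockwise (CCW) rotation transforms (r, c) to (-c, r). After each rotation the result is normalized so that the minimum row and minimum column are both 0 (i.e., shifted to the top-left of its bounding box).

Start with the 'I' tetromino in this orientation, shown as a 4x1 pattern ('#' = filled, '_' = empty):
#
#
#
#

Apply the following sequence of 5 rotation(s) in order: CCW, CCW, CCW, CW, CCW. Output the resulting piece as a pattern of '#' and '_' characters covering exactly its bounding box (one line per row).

Start:
#
#
#
#
After rotation 1 (CCW):
####
After rotation 2 (CCW):
#
#
#
#
After rotation 3 (CCW):
####
After rotation 4 (CW):
#
#
#
#
After rotation 5 (CCW):
####

Answer: ####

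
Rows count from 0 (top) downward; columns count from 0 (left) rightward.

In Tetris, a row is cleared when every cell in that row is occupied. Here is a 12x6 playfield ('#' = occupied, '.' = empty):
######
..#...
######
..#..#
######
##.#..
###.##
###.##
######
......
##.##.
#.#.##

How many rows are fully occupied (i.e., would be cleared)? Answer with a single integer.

Check each row:
  row 0: 0 empty cells -> FULL (clear)
  row 1: 5 empty cells -> not full
  row 2: 0 empty cells -> FULL (clear)
  row 3: 4 empty cells -> not full
  row 4: 0 empty cells -> FULL (clear)
  row 5: 3 empty cells -> not full
  row 6: 1 empty cell -> not full
  row 7: 1 empty cell -> not full
  row 8: 0 empty cells -> FULL (clear)
  row 9: 6 empty cells -> not full
  row 10: 2 empty cells -> not full
  row 11: 2 empty cells -> not full
Total rows cleared: 4

Answer: 4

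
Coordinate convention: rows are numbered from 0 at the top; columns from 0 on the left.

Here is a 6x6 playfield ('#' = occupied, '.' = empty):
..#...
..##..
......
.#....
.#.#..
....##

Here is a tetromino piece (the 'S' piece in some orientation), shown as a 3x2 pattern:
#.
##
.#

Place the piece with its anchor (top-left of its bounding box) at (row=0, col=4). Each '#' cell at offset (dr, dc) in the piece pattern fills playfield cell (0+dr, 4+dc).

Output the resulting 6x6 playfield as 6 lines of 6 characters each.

Fill (0+0,4+0) = (0,4)
Fill (0+1,4+0) = (1,4)
Fill (0+1,4+1) = (1,5)
Fill (0+2,4+1) = (2,5)

Answer: ..#.#.
..####
.....#
.#....
.#.#..
....##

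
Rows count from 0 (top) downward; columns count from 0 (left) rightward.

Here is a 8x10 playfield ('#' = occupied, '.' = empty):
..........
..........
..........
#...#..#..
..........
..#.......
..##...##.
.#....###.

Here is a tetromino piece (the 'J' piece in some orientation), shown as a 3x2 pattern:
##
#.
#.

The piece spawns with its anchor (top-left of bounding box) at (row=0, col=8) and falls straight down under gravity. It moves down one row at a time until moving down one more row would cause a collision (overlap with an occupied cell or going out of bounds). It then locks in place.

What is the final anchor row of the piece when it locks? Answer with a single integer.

Answer: 3

Derivation:
Spawn at (row=0, col=8). Try each row:
  row 0: fits
  row 1: fits
  row 2: fits
  row 3: fits
  row 4: blocked -> lock at row 3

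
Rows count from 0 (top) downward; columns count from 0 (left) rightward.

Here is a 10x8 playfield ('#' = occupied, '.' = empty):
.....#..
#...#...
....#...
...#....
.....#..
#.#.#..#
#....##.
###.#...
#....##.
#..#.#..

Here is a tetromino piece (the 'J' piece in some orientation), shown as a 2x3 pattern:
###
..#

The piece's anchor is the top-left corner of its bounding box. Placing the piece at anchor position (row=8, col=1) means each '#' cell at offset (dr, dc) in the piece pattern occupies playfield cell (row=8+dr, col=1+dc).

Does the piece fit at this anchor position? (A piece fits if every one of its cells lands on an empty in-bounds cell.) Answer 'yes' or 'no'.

Answer: no

Derivation:
Check each piece cell at anchor (8, 1):
  offset (0,0) -> (8,1): empty -> OK
  offset (0,1) -> (8,2): empty -> OK
  offset (0,2) -> (8,3): empty -> OK
  offset (1,2) -> (9,3): occupied ('#') -> FAIL
All cells valid: no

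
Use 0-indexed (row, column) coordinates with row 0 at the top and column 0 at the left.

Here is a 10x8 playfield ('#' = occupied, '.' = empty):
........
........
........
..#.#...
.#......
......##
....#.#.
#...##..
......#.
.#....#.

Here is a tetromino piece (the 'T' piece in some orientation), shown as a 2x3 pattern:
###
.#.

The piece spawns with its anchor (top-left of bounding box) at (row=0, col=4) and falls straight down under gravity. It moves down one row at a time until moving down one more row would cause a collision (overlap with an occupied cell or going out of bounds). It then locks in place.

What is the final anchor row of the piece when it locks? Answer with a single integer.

Answer: 2

Derivation:
Spawn at (row=0, col=4). Try each row:
  row 0: fits
  row 1: fits
  row 2: fits
  row 3: blocked -> lock at row 2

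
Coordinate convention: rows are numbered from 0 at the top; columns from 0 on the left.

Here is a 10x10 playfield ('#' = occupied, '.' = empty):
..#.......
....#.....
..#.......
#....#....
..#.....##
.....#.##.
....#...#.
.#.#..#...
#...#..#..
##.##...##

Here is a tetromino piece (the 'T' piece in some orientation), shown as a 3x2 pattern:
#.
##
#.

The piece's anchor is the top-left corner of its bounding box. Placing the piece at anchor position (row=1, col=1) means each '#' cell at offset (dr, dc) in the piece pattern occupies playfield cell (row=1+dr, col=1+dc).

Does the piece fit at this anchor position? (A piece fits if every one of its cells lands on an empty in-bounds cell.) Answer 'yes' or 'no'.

Answer: no

Derivation:
Check each piece cell at anchor (1, 1):
  offset (0,0) -> (1,1): empty -> OK
  offset (1,0) -> (2,1): empty -> OK
  offset (1,1) -> (2,2): occupied ('#') -> FAIL
  offset (2,0) -> (3,1): empty -> OK
All cells valid: no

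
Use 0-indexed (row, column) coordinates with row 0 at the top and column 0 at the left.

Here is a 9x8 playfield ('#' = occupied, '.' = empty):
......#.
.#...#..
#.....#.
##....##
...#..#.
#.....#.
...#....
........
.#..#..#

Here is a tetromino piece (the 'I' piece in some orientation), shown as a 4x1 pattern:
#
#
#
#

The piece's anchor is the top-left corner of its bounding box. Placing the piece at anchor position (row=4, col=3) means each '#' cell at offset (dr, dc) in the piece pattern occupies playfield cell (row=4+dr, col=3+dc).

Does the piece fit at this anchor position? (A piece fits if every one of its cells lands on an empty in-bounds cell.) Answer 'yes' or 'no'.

Answer: no

Derivation:
Check each piece cell at anchor (4, 3):
  offset (0,0) -> (4,3): occupied ('#') -> FAIL
  offset (1,0) -> (5,3): empty -> OK
  offset (2,0) -> (6,3): occupied ('#') -> FAIL
  offset (3,0) -> (7,3): empty -> OK
All cells valid: no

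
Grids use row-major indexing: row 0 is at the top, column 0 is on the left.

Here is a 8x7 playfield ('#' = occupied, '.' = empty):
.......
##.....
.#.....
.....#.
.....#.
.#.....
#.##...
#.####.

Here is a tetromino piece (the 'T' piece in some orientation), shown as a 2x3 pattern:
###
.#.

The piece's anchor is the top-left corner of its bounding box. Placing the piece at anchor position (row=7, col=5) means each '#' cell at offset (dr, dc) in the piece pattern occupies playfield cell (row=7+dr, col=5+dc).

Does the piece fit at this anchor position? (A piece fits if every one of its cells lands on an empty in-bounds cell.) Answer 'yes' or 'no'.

Answer: no

Derivation:
Check each piece cell at anchor (7, 5):
  offset (0,0) -> (7,5): occupied ('#') -> FAIL
  offset (0,1) -> (7,6): empty -> OK
  offset (0,2) -> (7,7): out of bounds -> FAIL
  offset (1,1) -> (8,6): out of bounds -> FAIL
All cells valid: no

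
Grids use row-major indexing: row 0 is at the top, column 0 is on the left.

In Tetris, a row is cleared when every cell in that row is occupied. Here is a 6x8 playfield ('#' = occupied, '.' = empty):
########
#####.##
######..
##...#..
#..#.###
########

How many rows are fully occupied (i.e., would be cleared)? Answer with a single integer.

Answer: 2

Derivation:
Check each row:
  row 0: 0 empty cells -> FULL (clear)
  row 1: 1 empty cell -> not full
  row 2: 2 empty cells -> not full
  row 3: 5 empty cells -> not full
  row 4: 3 empty cells -> not full
  row 5: 0 empty cells -> FULL (clear)
Total rows cleared: 2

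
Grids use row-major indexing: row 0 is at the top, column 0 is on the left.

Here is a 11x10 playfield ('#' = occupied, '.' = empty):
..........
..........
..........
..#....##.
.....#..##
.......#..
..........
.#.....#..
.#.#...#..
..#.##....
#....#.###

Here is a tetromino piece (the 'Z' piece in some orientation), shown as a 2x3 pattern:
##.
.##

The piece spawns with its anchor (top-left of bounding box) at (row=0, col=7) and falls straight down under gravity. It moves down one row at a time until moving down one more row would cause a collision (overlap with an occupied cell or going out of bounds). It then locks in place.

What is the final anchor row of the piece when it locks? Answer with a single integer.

Spawn at (row=0, col=7). Try each row:
  row 0: fits
  row 1: fits
  row 2: blocked -> lock at row 1

Answer: 1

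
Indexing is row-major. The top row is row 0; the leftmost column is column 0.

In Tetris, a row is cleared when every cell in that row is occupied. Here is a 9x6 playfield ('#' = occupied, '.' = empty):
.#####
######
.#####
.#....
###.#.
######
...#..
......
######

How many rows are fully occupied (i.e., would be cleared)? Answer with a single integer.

Answer: 3

Derivation:
Check each row:
  row 0: 1 empty cell -> not full
  row 1: 0 empty cells -> FULL (clear)
  row 2: 1 empty cell -> not full
  row 3: 5 empty cells -> not full
  row 4: 2 empty cells -> not full
  row 5: 0 empty cells -> FULL (clear)
  row 6: 5 empty cells -> not full
  row 7: 6 empty cells -> not full
  row 8: 0 empty cells -> FULL (clear)
Total rows cleared: 3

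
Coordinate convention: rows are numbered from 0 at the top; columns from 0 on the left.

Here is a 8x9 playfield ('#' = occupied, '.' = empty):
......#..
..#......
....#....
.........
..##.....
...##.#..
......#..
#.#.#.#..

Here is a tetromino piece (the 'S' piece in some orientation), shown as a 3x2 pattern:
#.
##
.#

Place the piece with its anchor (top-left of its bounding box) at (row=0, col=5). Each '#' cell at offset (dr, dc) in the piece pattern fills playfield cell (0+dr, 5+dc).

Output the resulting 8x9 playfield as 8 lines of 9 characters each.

Answer: .....##..
..#..##..
....#.#..
.........
..##.....
...##.#..
......#..
#.#.#.#..

Derivation:
Fill (0+0,5+0) = (0,5)
Fill (0+1,5+0) = (1,5)
Fill (0+1,5+1) = (1,6)
Fill (0+2,5+1) = (2,6)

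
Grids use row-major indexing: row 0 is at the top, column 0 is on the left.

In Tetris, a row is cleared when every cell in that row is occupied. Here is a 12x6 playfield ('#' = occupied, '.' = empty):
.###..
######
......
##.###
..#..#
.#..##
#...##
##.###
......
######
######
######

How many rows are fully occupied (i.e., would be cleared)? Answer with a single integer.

Answer: 4

Derivation:
Check each row:
  row 0: 3 empty cells -> not full
  row 1: 0 empty cells -> FULL (clear)
  row 2: 6 empty cells -> not full
  row 3: 1 empty cell -> not full
  row 4: 4 empty cells -> not full
  row 5: 3 empty cells -> not full
  row 6: 3 empty cells -> not full
  row 7: 1 empty cell -> not full
  row 8: 6 empty cells -> not full
  row 9: 0 empty cells -> FULL (clear)
  row 10: 0 empty cells -> FULL (clear)
  row 11: 0 empty cells -> FULL (clear)
Total rows cleared: 4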